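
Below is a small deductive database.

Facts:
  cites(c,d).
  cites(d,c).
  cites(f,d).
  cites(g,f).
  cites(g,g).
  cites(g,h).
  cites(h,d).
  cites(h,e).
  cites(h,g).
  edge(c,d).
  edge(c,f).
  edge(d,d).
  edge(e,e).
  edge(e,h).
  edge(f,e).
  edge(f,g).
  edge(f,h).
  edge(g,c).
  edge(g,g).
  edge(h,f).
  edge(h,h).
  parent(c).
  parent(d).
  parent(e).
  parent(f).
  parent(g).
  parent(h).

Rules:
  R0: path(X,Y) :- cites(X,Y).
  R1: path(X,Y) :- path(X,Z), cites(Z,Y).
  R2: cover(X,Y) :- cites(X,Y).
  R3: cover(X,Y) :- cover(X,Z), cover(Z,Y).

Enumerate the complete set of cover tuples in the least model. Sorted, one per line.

cover(c,c)
cover(c,d)
cover(d,c)
cover(d,d)
cover(f,c)
cover(f,d)
cover(g,c)
cover(g,d)
cover(g,e)
cover(g,f)
cover(g,g)
cover(g,h)
cover(h,c)
cover(h,d)
cover(h,e)
cover(h,f)
cover(h,g)
cover(h,h)

round 1: derive cover(c,d) via R2 from cites(c,d)
round 1: derive cover(d,c) via R2 from cites(d,c)
round 1: derive cover(f,d) via R2 from cites(f,d)
round 1: derive cover(g,f) via R2 from cites(g,f)
round 1: derive cover(g,g) via R2 from cites(g,g)
round 1: derive cover(g,h) via R2 from cites(g,h)
round 1: derive cover(h,d) via R2 from cites(h,d)
round 1: derive cover(h,e) via R2 from cites(h,e)
round 1: derive cover(h,g) via R2 from cites(h,g)
round 2: derive cover(c,c) via R3 from cover(c,d), cover(d,c)
round 2: derive cover(d,d) via R3 from cover(d,c), cover(c,d)
round 2: derive cover(f,c) via R3 from cover(f,d), cover(d,c)
round 2: derive cover(g,d) via R3 from cover(g,f), cover(f,d)
round 2: derive cover(g,e) via R3 from cover(g,h), cover(h,e)
round 2: derive cover(h,c) via R3 from cover(h,d), cover(d,c)
round 2: derive cover(h,f) via R3 from cover(h,g), cover(g,f)
round 2: derive cover(h,h) via R3 from cover(h,g), cover(g,h)
round 3: derive cover(g,c) via R3 from cover(g,d), cover(d,c)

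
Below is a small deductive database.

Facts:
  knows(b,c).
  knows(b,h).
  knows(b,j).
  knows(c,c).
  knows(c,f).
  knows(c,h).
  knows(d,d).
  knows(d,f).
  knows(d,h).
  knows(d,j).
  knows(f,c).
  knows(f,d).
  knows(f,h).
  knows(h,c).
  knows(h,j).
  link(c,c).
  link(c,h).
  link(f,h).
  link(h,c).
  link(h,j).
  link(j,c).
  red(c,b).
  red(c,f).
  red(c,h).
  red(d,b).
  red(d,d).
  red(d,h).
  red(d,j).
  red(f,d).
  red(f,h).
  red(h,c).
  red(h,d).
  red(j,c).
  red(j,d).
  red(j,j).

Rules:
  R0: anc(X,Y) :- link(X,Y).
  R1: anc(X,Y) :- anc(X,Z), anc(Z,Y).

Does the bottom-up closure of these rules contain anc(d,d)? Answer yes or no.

round 1: derive anc(c,c) via R0 from link(c,c)
round 1: derive anc(c,h) via R0 from link(c,h)
round 1: derive anc(f,h) via R0 from link(f,h)
round 1: derive anc(h,c) via R0 from link(h,c)
round 1: derive anc(h,j) via R0 from link(h,j)
round 1: derive anc(j,c) via R0 from link(j,c)
round 2: derive anc(c,j) via R1 from anc(c,h), anc(h,j)
round 2: derive anc(f,c) via R1 from anc(f,h), anc(h,c)
round 2: derive anc(f,j) via R1 from anc(f,h), anc(h,j)
round 2: derive anc(h,h) via R1 from anc(h,c), anc(c,h)
round 2: derive anc(j,h) via R1 from anc(j,c), anc(c,h)
round 3: derive anc(j,j) via R1 from anc(j,c), anc(c,j)

no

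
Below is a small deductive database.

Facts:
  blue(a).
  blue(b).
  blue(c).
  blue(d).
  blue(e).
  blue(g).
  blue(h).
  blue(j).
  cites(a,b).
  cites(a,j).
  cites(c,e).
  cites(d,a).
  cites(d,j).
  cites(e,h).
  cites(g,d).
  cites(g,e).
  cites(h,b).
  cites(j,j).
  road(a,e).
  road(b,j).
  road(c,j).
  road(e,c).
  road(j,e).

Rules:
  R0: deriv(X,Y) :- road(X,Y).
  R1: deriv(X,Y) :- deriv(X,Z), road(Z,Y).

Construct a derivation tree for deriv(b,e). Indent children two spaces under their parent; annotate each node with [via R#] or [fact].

round 1: derive deriv(a,e) via R0 from road(a,e)
round 1: derive deriv(b,j) via R0 from road(b,j)
round 1: derive deriv(c,j) via R0 from road(c,j)
round 1: derive deriv(e,c) via R0 from road(e,c)
round 1: derive deriv(j,e) via R0 from road(j,e)
round 2: derive deriv(a,c) via R1 from deriv(a,e), road(e,c)
round 2: derive deriv(b,e) via R1 from deriv(b,j), road(j,e)
round 2: derive deriv(c,e) via R1 from deriv(c,j), road(j,e)
round 2: derive deriv(e,j) via R1 from deriv(e,c), road(c,j)
round 2: derive deriv(j,c) via R1 from deriv(j,e), road(e,c)
round 3: derive deriv(a,j) via R1 from deriv(a,c), road(c,j)
round 3: derive deriv(b,c) via R1 from deriv(b,e), road(e,c)
round 3: derive deriv(c,c) via R1 from deriv(c,e), road(e,c)
round 3: derive deriv(e,e) via R1 from deriv(e,j), road(j,e)
round 3: derive deriv(j,j) via R1 from deriv(j,c), road(c,j)

deriv(b,e)  [via R1]
  deriv(b,j)  [via R0]
    road(b,j)  [fact]
  road(j,e)  [fact]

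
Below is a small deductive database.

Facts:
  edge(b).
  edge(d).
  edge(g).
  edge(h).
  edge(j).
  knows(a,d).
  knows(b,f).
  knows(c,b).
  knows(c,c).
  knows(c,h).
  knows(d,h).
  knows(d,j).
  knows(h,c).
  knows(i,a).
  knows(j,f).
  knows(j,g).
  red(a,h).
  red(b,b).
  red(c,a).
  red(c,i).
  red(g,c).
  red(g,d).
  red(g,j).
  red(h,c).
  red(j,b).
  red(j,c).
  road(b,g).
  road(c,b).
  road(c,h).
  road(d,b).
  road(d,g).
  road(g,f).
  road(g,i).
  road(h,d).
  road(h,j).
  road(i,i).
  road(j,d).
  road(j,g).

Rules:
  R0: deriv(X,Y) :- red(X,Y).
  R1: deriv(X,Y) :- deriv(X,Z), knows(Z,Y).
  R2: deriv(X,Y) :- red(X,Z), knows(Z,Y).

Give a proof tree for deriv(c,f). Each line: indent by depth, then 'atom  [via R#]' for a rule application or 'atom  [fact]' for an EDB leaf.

round 1: derive deriv(a,h) via R0 from red(a,h)
round 1: derive deriv(b,b) via R0 from red(b,b)
round 1: derive deriv(c,a) via R0 from red(c,a)
round 1: derive deriv(c,i) via R0 from red(c,i)
round 1: derive deriv(g,c) via R0 from red(g,c)
round 1: derive deriv(g,d) via R0 from red(g,d)
round 1: derive deriv(g,j) via R0 from red(g,j)
round 1: derive deriv(h,c) via R0 from red(h,c)
round 1: derive deriv(j,b) via R0 from red(j,b)
round 1: derive deriv(j,c) via R0 from red(j,c)
round 1: derive deriv(a,c) via R2 from red(a,h), knows(h,c)
round 1: derive deriv(b,f) via R2 from red(b,b), knows(b,f)
round 1: derive deriv(c,d) via R2 from red(c,a), knows(a,d)
round 1: derive deriv(g,b) via R2 from red(g,c), knows(c,b)
round 1: derive deriv(g,f) via R2 from red(g,j), knows(j,f)
round 1: derive deriv(g,g) via R2 from red(g,j), knows(j,g)
round 1: derive deriv(g,h) via R2 from red(g,c), knows(c,h)
round 1: derive deriv(h,b) via R2 from red(h,c), knows(c,b)
round 1: derive deriv(h,h) via R2 from red(h,c), knows(c,h)
round 1: derive deriv(j,f) via R2 from red(j,b), knows(b,f)
round 1: derive deriv(j,h) via R2 from red(j,c), knows(c,h)
round 2: derive deriv(a,b) via R1 from deriv(a,c), knows(c,b)
round 2: derive deriv(c,h) via R1 from deriv(c,d), knows(d,h)
round 2: derive deriv(c,j) via R1 from deriv(c,d), knows(d,j)
round 2: derive deriv(h,f) via R1 from deriv(h,b), knows(b,f)
round 3: derive deriv(a,f) via R1 from deriv(a,b), knows(b,f)
round 3: derive deriv(c,c) via R1 from deriv(c,h), knows(h,c)
round 3: derive deriv(c,f) via R1 from deriv(c,j), knows(j,f)
round 3: derive deriv(c,g) via R1 from deriv(c,j), knows(j,g)
round 4: derive deriv(c,b) via R1 from deriv(c,c), knows(c,b)

deriv(c,f)  [via R1]
  deriv(c,j)  [via R1]
    deriv(c,d)  [via R2]
      red(c,a)  [fact]
      knows(a,d)  [fact]
    knows(d,j)  [fact]
  knows(j,f)  [fact]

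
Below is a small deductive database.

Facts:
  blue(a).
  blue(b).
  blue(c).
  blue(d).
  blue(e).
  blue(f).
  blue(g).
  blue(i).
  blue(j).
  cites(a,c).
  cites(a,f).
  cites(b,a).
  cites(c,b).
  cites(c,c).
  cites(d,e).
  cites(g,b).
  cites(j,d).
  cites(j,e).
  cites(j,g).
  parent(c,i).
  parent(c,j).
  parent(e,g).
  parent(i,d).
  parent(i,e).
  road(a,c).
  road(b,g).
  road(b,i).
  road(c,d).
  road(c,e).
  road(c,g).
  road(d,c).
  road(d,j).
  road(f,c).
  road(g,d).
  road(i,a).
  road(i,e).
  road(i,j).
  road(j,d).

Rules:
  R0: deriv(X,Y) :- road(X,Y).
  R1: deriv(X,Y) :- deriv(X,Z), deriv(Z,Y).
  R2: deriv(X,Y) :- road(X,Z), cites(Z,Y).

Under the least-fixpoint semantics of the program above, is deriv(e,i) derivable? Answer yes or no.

no

round 1: derive deriv(a,c) via R0 from road(a,c)
round 1: derive deriv(b,g) via R0 from road(b,g)
round 1: derive deriv(b,i) via R0 from road(b,i)
round 1: derive deriv(c,d) via R0 from road(c,d)
round 1: derive deriv(c,e) via R0 from road(c,e)
round 1: derive deriv(c,g) via R0 from road(c,g)
round 1: derive deriv(d,c) via R0 from road(d,c)
round 1: derive deriv(d,j) via R0 from road(d,j)
round 1: derive deriv(f,c) via R0 from road(f,c)
round 1: derive deriv(g,d) via R0 from road(g,d)
round 1: derive deriv(i,a) via R0 from road(i,a)
round 1: derive deriv(i,e) via R0 from road(i,e)
round 1: derive deriv(i,j) via R0 from road(i,j)
round 1: derive deriv(j,d) via R0 from road(j,d)
round 1: derive deriv(a,b) via R2 from road(a,c), cites(c,b)
round 1: derive deriv(b,b) via R2 from road(b,g), cites(g,b)
round 1: derive deriv(c,b) via R2 from road(c,g), cites(g,b)
round 1: derive deriv(d,b) via R2 from road(d,c), cites(c,b)
round 1: derive deriv(d,d) via R2 from road(d,j), cites(j,d)
round 1: derive deriv(d,e) via R2 from road(d,j), cites(j,e)
round 1: derive deriv(d,g) via R2 from road(d,j), cites(j,g)
round 1: derive deriv(f,b) via R2 from road(f,c), cites(c,b)
round 1: derive deriv(g,e) via R2 from road(g,d), cites(d,e)
round 1: derive deriv(i,c) via R2 from road(i,a), cites(a,c)
round 1: derive deriv(i,d) via R2 from road(i,j), cites(j,d)
round 1: derive deriv(i,f) via R2 from road(i,a), cites(a,f)
round 1: derive deriv(i,g) via R2 from road(i,j), cites(j,g)
round 1: derive deriv(j,e) via R2 from road(j,d), cites(d,e)
round 2: derive deriv(a,d) via R1 from deriv(a,c), deriv(c,d)
round 2: derive deriv(a,e) via R1 from deriv(a,c), deriv(c,e)
round 2: derive deriv(a,g) via R1 from deriv(a,b), deriv(b,g)
round 2: derive deriv(a,i) via R1 from deriv(a,b), deriv(b,i)
round 2: derive deriv(b,a) via R1 from deriv(b,i), deriv(i,a)
round 2: derive deriv(b,c) via R1 from deriv(b,i), deriv(i,c)
round 2: derive deriv(b,d) via R1 from deriv(b,g), deriv(g,d)
round 2: derive deriv(b,e) via R1 from deriv(b,g), deriv(g,e)
round 2: derive deriv(b,f) via R1 from deriv(b,i), deriv(i,f)
round 2: derive deriv(b,j) via R1 from deriv(b,i), deriv(i,j)
round 2: derive deriv(c,c) via R1 from deriv(c,d), deriv(d,c)
round 2: derive deriv(c,i) via R1 from deriv(c,b), deriv(b,i)
round 2: derive deriv(c,j) via R1 from deriv(c,d), deriv(d,j)
round 2: derive deriv(d,i) via R1 from deriv(d,b), deriv(b,i)
round 2: derive deriv(f,d) via R1 from deriv(f,c), deriv(c,d)
round 2: derive deriv(f,e) via R1 from deriv(f,c), deriv(c,e)
round 2: derive deriv(f,g) via R1 from deriv(f,b), deriv(b,g)
round 2: derive deriv(f,i) via R1 from deriv(f,b), deriv(b,i)
round 2: derive deriv(g,b) via R1 from deriv(g,d), deriv(d,b)
round 2: derive deriv(g,c) via R1 from deriv(g,d), deriv(d,c)
round 2: derive deriv(g,g) via R1 from deriv(g,d), deriv(d,g)
round 2: derive deriv(g,j) via R1 from deriv(g,d), deriv(d,j)
round 2: derive deriv(i,b) via R1 from deriv(i,a), deriv(a,b)
round 2: derive deriv(j,b) via R1 from deriv(j,d), deriv(d,b)
round 2: derive deriv(j,c) via R1 from deriv(j,d), deriv(d,c)
round 2: derive deriv(j,g) via R1 from deriv(j,d), deriv(d,g)
round 2: derive deriv(j,j) via R1 from deriv(j,d), deriv(d,j)
round 3: derive deriv(a,a) via R1 from deriv(a,b), deriv(b,a)
round 3: derive deriv(a,f) via R1 from deriv(a,b), deriv(b,f)
round 3: derive deriv(a,j) via R1 from deriv(a,b), deriv(b,j)
round 3: derive deriv(c,a) via R1 from deriv(c,b), deriv(b,a)
round 3: derive deriv(c,f) via R1 from deriv(c,b), deriv(b,f)
round 3: derive deriv(d,a) via R1 from deriv(d,b), deriv(b,a)
round 3: derive deriv(d,f) via R1 from deriv(d,b), deriv(b,f)
round 3: derive deriv(f,a) via R1 from deriv(f,b), deriv(b,a)
round 3: derive deriv(f,f) via R1 from deriv(f,b), deriv(b,f)
round 3: derive deriv(f,j) via R1 from deriv(f,b), deriv(b,j)
round 3: derive deriv(g,a) via R1 from deriv(g,b), deriv(b,a)
round 3: derive deriv(g,f) via R1 from deriv(g,b), deriv(b,f)
round 3: derive deriv(g,i) via R1 from deriv(g,b), deriv(b,i)
round 3: derive deriv(i,i) via R1 from deriv(i,a), deriv(a,i)
round 3: derive deriv(j,a) via R1 from deriv(j,b), deriv(b,a)
round 3: derive deriv(j,f) via R1 from deriv(j,b), deriv(b,f)
round 3: derive deriv(j,i) via R1 from deriv(j,b), deriv(b,i)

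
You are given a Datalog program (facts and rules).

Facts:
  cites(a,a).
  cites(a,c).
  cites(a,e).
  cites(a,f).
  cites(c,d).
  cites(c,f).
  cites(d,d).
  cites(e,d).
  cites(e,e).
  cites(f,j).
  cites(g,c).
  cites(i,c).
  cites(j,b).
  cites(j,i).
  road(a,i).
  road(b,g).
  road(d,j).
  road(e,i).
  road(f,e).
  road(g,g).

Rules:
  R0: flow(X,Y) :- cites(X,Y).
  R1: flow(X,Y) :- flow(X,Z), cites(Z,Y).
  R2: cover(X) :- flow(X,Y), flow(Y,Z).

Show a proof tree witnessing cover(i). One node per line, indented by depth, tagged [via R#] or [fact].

cover(i)  [via R2]
  flow(i,c)  [via R0]
    cites(i,c)  [fact]
  flow(c,d)  [via R0]
    cites(c,d)  [fact]

round 1: derive flow(a,a) via R0 from cites(a,a)
round 1: derive flow(a,c) via R0 from cites(a,c)
round 1: derive flow(a,e) via R0 from cites(a,e)
round 1: derive flow(a,f) via R0 from cites(a,f)
round 1: derive flow(c,d) via R0 from cites(c,d)
round 1: derive flow(c,f) via R0 from cites(c,f)
round 1: derive flow(d,d) via R0 from cites(d,d)
round 1: derive flow(e,d) via R0 from cites(e,d)
round 1: derive flow(e,e) via R0 from cites(e,e)
round 1: derive flow(f,j) via R0 from cites(f,j)
round 1: derive flow(g,c) via R0 from cites(g,c)
round 1: derive flow(i,c) via R0 from cites(i,c)
round 1: derive flow(j,b) via R0 from cites(j,b)
round 1: derive flow(j,i) via R0 from cites(j,i)
round 2: derive flow(a,d) via R1 from flow(a,c), cites(c,d)
round 2: derive flow(a,j) via R1 from flow(a,f), cites(f,j)
round 2: derive flow(c,j) via R1 from flow(c,f), cites(f,j)
round 2: derive flow(f,b) via R1 from flow(f,j), cites(j,b)
round 2: derive flow(f,i) via R1 from flow(f,j), cites(j,i)
round 2: derive flow(g,d) via R1 from flow(g,c), cites(c,d)
round 2: derive flow(g,f) via R1 from flow(g,c), cites(c,f)
round 2: derive flow(i,d) via R1 from flow(i,c), cites(c,d)
round 2: derive flow(i,f) via R1 from flow(i,c), cites(c,f)
round 2: derive flow(j,c) via R1 from flow(j,i), cites(i,c)
round 2: derive cover(a) via R2 from flow(a,a), flow(a,a)
round 2: derive cover(c) via R2 from flow(c,d), flow(d,d)
round 2: derive cover(d) via R2 from flow(d,d), flow(d,d)
round 2: derive cover(e) via R2 from flow(e,d), flow(d,d)
round 2: derive cover(f) via R2 from flow(f,j), flow(j,b)
round 2: derive cover(g) via R2 from flow(g,c), flow(c,d)
round 2: derive cover(i) via R2 from flow(i,c), flow(c,d)
round 2: derive cover(j) via R2 from flow(j,i), flow(i,c)
round 3: derive flow(a,b) via R1 from flow(a,j), cites(j,b)
round 3: derive flow(a,i) via R1 from flow(a,j), cites(j,i)
round 3: derive flow(c,b) via R1 from flow(c,j), cites(j,b)
round 3: derive flow(c,i) via R1 from flow(c,j), cites(j,i)
round 3: derive flow(f,c) via R1 from flow(f,i), cites(i,c)
round 3: derive flow(g,j) via R1 from flow(g,f), cites(f,j)
round 3: derive flow(i,j) via R1 from flow(i,f), cites(f,j)
round 3: derive flow(j,d) via R1 from flow(j,c), cites(c,d)
round 3: derive flow(j,f) via R1 from flow(j,c), cites(c,f)
round 4: derive flow(c,c) via R1 from flow(c,i), cites(i,c)
round 4: derive flow(f,d) via R1 from flow(f,c), cites(c,d)
round 4: derive flow(f,f) via R1 from flow(f,c), cites(c,f)
round 4: derive flow(g,b) via R1 from flow(g,j), cites(j,b)
round 4: derive flow(g,i) via R1 from flow(g,j), cites(j,i)
round 4: derive flow(i,b) via R1 from flow(i,j), cites(j,b)
round 4: derive flow(i,i) via R1 from flow(i,j), cites(j,i)
round 4: derive flow(j,j) via R1 from flow(j,f), cites(f,j)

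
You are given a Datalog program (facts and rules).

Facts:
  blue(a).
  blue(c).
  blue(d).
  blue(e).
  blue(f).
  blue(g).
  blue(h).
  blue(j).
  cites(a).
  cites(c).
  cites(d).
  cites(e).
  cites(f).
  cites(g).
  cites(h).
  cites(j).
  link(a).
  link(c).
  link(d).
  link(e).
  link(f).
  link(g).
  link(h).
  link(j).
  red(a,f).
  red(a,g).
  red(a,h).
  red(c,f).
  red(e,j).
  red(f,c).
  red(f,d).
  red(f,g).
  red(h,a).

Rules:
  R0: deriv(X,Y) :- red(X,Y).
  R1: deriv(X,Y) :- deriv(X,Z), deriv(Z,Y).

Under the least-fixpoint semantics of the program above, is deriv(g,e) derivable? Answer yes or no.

no

round 1: derive deriv(a,f) via R0 from red(a,f)
round 1: derive deriv(a,g) via R0 from red(a,g)
round 1: derive deriv(a,h) via R0 from red(a,h)
round 1: derive deriv(c,f) via R0 from red(c,f)
round 1: derive deriv(e,j) via R0 from red(e,j)
round 1: derive deriv(f,c) via R0 from red(f,c)
round 1: derive deriv(f,d) via R0 from red(f,d)
round 1: derive deriv(f,g) via R0 from red(f,g)
round 1: derive deriv(h,a) via R0 from red(h,a)
round 2: derive deriv(a,a) via R1 from deriv(a,h), deriv(h,a)
round 2: derive deriv(a,c) via R1 from deriv(a,f), deriv(f,c)
round 2: derive deriv(a,d) via R1 from deriv(a,f), deriv(f,d)
round 2: derive deriv(c,c) via R1 from deriv(c,f), deriv(f,c)
round 2: derive deriv(c,d) via R1 from deriv(c,f), deriv(f,d)
round 2: derive deriv(c,g) via R1 from deriv(c,f), deriv(f,g)
round 2: derive deriv(f,f) via R1 from deriv(f,c), deriv(c,f)
round 2: derive deriv(h,f) via R1 from deriv(h,a), deriv(a,f)
round 2: derive deriv(h,g) via R1 from deriv(h,a), deriv(a,g)
round 2: derive deriv(h,h) via R1 from deriv(h,a), deriv(a,h)
round 3: derive deriv(h,c) via R1 from deriv(h,a), deriv(a,c)
round 3: derive deriv(h,d) via R1 from deriv(h,a), deriv(a,d)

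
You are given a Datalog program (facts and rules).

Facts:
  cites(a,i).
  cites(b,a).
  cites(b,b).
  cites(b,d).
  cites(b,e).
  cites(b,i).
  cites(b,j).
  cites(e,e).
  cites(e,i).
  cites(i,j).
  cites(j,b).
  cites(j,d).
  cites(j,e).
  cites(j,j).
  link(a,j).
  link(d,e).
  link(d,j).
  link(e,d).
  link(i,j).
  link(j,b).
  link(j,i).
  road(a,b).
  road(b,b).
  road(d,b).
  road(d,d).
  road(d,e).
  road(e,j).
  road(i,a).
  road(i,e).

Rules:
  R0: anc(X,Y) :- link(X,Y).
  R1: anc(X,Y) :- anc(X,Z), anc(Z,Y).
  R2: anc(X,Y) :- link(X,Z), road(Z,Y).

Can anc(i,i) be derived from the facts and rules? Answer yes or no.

yes

round 1: derive anc(a,j) via R0 from link(a,j)
round 1: derive anc(d,e) via R0 from link(d,e)
round 1: derive anc(d,j) via R0 from link(d,j)
round 1: derive anc(e,d) via R0 from link(e,d)
round 1: derive anc(i,j) via R0 from link(i,j)
round 1: derive anc(j,b) via R0 from link(j,b)
round 1: derive anc(j,i) via R0 from link(j,i)
round 1: derive anc(e,b) via R2 from link(e,d), road(d,b)
round 1: derive anc(e,e) via R2 from link(e,d), road(d,e)
round 1: derive anc(j,a) via R2 from link(j,i), road(i,a)
round 1: derive anc(j,e) via R2 from link(j,i), road(i,e)
round 2: derive anc(a,a) via R1 from anc(a,j), anc(j,a)
round 2: derive anc(a,b) via R1 from anc(a,j), anc(j,b)
round 2: derive anc(a,e) via R1 from anc(a,j), anc(j,e)
round 2: derive anc(a,i) via R1 from anc(a,j), anc(j,i)
round 2: derive anc(d,a) via R1 from anc(d,j), anc(j,a)
round 2: derive anc(d,b) via R1 from anc(d,e), anc(e,b)
round 2: derive anc(d,d) via R1 from anc(d,e), anc(e,d)
round 2: derive anc(d,i) via R1 from anc(d,j), anc(j,i)
round 2: derive anc(e,j) via R1 from anc(e,d), anc(d,j)
round 2: derive anc(i,a) via R1 from anc(i,j), anc(j,a)
round 2: derive anc(i,b) via R1 from anc(i,j), anc(j,b)
round 2: derive anc(i,e) via R1 from anc(i,j), anc(j,e)
round 2: derive anc(i,i) via R1 from anc(i,j), anc(j,i)
round 2: derive anc(j,d) via R1 from anc(j,e), anc(e,d)
round 2: derive anc(j,j) via R1 from anc(j,a), anc(a,j)
round 3: derive anc(a,d) via R1 from anc(a,e), anc(e,d)
round 3: derive anc(e,a) via R1 from anc(e,d), anc(d,a)
round 3: derive anc(e,i) via R1 from anc(e,d), anc(d,i)
round 3: derive anc(i,d) via R1 from anc(i,e), anc(e,d)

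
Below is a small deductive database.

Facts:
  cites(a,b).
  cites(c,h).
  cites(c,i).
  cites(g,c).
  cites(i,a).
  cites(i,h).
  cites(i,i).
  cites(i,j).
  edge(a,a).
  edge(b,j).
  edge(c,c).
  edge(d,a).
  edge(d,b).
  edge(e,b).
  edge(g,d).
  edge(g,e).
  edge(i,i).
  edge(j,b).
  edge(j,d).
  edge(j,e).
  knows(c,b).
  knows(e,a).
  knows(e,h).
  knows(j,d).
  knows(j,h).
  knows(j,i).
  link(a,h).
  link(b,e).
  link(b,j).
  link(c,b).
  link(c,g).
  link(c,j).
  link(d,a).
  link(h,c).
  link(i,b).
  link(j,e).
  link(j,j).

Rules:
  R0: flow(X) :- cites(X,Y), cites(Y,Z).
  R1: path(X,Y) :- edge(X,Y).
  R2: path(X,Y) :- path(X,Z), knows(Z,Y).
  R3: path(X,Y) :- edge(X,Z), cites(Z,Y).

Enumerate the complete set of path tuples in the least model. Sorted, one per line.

round 1: derive path(a,a) via R1 from edge(a,a)
round 1: derive path(b,j) via R1 from edge(b,j)
round 1: derive path(c,c) via R1 from edge(c,c)
round 1: derive path(d,a) via R1 from edge(d,a)
round 1: derive path(d,b) via R1 from edge(d,b)
round 1: derive path(e,b) via R1 from edge(e,b)
round 1: derive path(g,d) via R1 from edge(g,d)
round 1: derive path(g,e) via R1 from edge(g,e)
round 1: derive path(i,i) via R1 from edge(i,i)
round 1: derive path(j,b) via R1 from edge(j,b)
round 1: derive path(j,d) via R1 from edge(j,d)
round 1: derive path(j,e) via R1 from edge(j,e)
round 1: derive path(a,b) via R3 from edge(a,a), cites(a,b)
round 1: derive path(c,h) via R3 from edge(c,c), cites(c,h)
round 1: derive path(c,i) via R3 from edge(c,c), cites(c,i)
round 1: derive path(i,a) via R3 from edge(i,i), cites(i,a)
round 1: derive path(i,h) via R3 from edge(i,i), cites(i,h)
round 1: derive path(i,j) via R3 from edge(i,i), cites(i,j)
round 2: derive path(b,d) via R2 from path(b,j), knows(j,d)
round 2: derive path(b,h) via R2 from path(b,j), knows(j,h)
round 2: derive path(b,i) via R2 from path(b,j), knows(j,i)
round 2: derive path(c,b) via R2 from path(c,c), knows(c,b)
round 2: derive path(g,a) via R2 from path(g,e), knows(e,a)
round 2: derive path(g,h) via R2 from path(g,e), knows(e,h)
round 2: derive path(i,d) via R2 from path(i,j), knows(j,d)
round 2: derive path(j,a) via R2 from path(j,e), knows(e,a)
round 2: derive path(j,h) via R2 from path(j,e), knows(e,h)

path(a,a)
path(a,b)
path(b,d)
path(b,h)
path(b,i)
path(b,j)
path(c,b)
path(c,c)
path(c,h)
path(c,i)
path(d,a)
path(d,b)
path(e,b)
path(g,a)
path(g,d)
path(g,e)
path(g,h)
path(i,a)
path(i,d)
path(i,h)
path(i,i)
path(i,j)
path(j,a)
path(j,b)
path(j,d)
path(j,e)
path(j,h)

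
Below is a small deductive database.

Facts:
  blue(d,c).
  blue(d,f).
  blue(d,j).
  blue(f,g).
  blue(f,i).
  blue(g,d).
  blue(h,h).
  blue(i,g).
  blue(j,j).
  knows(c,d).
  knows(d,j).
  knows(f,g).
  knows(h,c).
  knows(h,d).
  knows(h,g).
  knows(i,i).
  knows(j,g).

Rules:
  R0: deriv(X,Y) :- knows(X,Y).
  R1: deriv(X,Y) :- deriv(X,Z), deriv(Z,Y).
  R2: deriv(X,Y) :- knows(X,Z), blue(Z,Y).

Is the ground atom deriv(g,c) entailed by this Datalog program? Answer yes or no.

round 1: derive deriv(c,d) via R0 from knows(c,d)
round 1: derive deriv(d,j) via R0 from knows(d,j)
round 1: derive deriv(f,g) via R0 from knows(f,g)
round 1: derive deriv(h,c) via R0 from knows(h,c)
round 1: derive deriv(h,d) via R0 from knows(h,d)
round 1: derive deriv(h,g) via R0 from knows(h,g)
round 1: derive deriv(i,i) via R0 from knows(i,i)
round 1: derive deriv(j,g) via R0 from knows(j,g)
round 1: derive deriv(c,c) via R2 from knows(c,d), blue(d,c)
round 1: derive deriv(c,f) via R2 from knows(c,d), blue(d,f)
round 1: derive deriv(c,j) via R2 from knows(c,d), blue(d,j)
round 1: derive deriv(f,d) via R2 from knows(f,g), blue(g,d)
round 1: derive deriv(h,f) via R2 from knows(h,d), blue(d,f)
round 1: derive deriv(h,j) via R2 from knows(h,d), blue(d,j)
round 1: derive deriv(i,g) via R2 from knows(i,i), blue(i,g)
round 1: derive deriv(j,d) via R2 from knows(j,g), blue(g,d)
round 2: derive deriv(c,g) via R1 from deriv(c,f), deriv(f,g)
round 2: derive deriv(d,d) via R1 from deriv(d,j), deriv(j,d)
round 2: derive deriv(d,g) via R1 from deriv(d,j), deriv(j,g)
round 2: derive deriv(f,j) via R1 from deriv(f,d), deriv(d,j)
round 2: derive deriv(j,j) via R1 from deriv(j,d), deriv(d,j)

no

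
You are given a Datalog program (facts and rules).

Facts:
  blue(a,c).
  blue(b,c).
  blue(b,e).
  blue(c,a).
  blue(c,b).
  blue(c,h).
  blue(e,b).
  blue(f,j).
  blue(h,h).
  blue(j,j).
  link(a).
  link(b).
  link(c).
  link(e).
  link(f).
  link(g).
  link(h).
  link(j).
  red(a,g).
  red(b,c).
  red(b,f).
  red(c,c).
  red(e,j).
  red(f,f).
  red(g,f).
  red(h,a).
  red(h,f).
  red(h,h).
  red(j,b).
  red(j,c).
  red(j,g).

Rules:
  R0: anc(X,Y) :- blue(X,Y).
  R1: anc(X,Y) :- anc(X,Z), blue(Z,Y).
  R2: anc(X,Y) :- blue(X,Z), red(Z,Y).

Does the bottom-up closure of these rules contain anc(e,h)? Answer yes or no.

round 1: derive anc(a,c) via R0 from blue(a,c)
round 1: derive anc(b,c) via R0 from blue(b,c)
round 1: derive anc(b,e) via R0 from blue(b,e)
round 1: derive anc(c,a) via R0 from blue(c,a)
round 1: derive anc(c,b) via R0 from blue(c,b)
round 1: derive anc(c,h) via R0 from blue(c,h)
round 1: derive anc(e,b) via R0 from blue(e,b)
round 1: derive anc(f,j) via R0 from blue(f,j)
round 1: derive anc(h,h) via R0 from blue(h,h)
round 1: derive anc(j,j) via R0 from blue(j,j)
round 1: derive anc(b,j) via R2 from blue(b,e), red(e,j)
round 1: derive anc(c,c) via R2 from blue(c,b), red(b,c)
round 1: derive anc(c,f) via R2 from blue(c,b), red(b,f)
round 1: derive anc(c,g) via R2 from blue(c,a), red(a,g)
round 1: derive anc(e,c) via R2 from blue(e,b), red(b,c)
round 1: derive anc(e,f) via R2 from blue(e,b), red(b,f)
round 1: derive anc(f,b) via R2 from blue(f,j), red(j,b)
round 1: derive anc(f,c) via R2 from blue(f,j), red(j,c)
round 1: derive anc(f,g) via R2 from blue(f,j), red(j,g)
round 1: derive anc(h,a) via R2 from blue(h,h), red(h,a)
round 1: derive anc(h,f) via R2 from blue(h,h), red(h,f)
round 1: derive anc(j,b) via R2 from blue(j,j), red(j,b)
round 1: derive anc(j,c) via R2 from blue(j,j), red(j,c)
round 1: derive anc(j,g) via R2 from blue(j,j), red(j,g)
round 2: derive anc(a,a) via R1 from anc(a,c), blue(c,a)
round 2: derive anc(a,b) via R1 from anc(a,c), blue(c,b)
round 2: derive anc(a,h) via R1 from anc(a,c), blue(c,h)
round 2: derive anc(b,a) via R1 from anc(b,c), blue(c,a)
round 2: derive anc(b,b) via R1 from anc(b,c), blue(c,b)
round 2: derive anc(b,h) via R1 from anc(b,c), blue(c,h)
round 2: derive anc(c,e) via R1 from anc(c,b), blue(b,e)
round 2: derive anc(c,j) via R1 from anc(c,f), blue(f,j)
round 2: derive anc(e,a) via R1 from anc(e,c), blue(c,a)
round 2: derive anc(e,e) via R1 from anc(e,b), blue(b,e)
round 2: derive anc(e,h) via R1 from anc(e,c), blue(c,h)
round 2: derive anc(e,j) via R1 from anc(e,f), blue(f,j)
round 2: derive anc(f,a) via R1 from anc(f,c), blue(c,a)
round 2: derive anc(f,e) via R1 from anc(f,b), blue(b,e)
round 2: derive anc(f,h) via R1 from anc(f,c), blue(c,h)
round 2: derive anc(h,c) via R1 from anc(h,a), blue(a,c)
round 2: derive anc(h,j) via R1 from anc(h,f), blue(f,j)
round 2: derive anc(j,a) via R1 from anc(j,c), blue(c,a)
round 2: derive anc(j,e) via R1 from anc(j,b), blue(b,e)
round 2: derive anc(j,h) via R1 from anc(j,c), blue(c,h)
round 3: derive anc(a,e) via R1 from anc(a,b), blue(b,e)
round 3: derive anc(h,b) via R1 from anc(h,c), blue(c,b)
round 4: derive anc(h,e) via R1 from anc(h,b), blue(b,e)

yes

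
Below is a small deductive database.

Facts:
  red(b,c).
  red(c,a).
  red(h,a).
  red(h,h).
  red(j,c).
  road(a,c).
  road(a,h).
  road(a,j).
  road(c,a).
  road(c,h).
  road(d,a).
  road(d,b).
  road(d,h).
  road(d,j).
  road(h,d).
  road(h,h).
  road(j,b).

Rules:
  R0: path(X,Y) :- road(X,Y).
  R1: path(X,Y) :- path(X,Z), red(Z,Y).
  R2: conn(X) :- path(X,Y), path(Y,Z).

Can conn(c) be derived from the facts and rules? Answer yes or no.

round 1: derive path(a,c) via R0 from road(a,c)
round 1: derive path(a,h) via R0 from road(a,h)
round 1: derive path(a,j) via R0 from road(a,j)
round 1: derive path(c,a) via R0 from road(c,a)
round 1: derive path(c,h) via R0 from road(c,h)
round 1: derive path(d,a) via R0 from road(d,a)
round 1: derive path(d,b) via R0 from road(d,b)
round 1: derive path(d,h) via R0 from road(d,h)
round 1: derive path(d,j) via R0 from road(d,j)
round 1: derive path(h,d) via R0 from road(h,d)
round 1: derive path(h,h) via R0 from road(h,h)
round 1: derive path(j,b) via R0 from road(j,b)
round 2: derive path(a,a) via R1 from path(a,c), red(c,a)
round 2: derive path(d,c) via R1 from path(d,b), red(b,c)
round 2: derive path(h,a) via R1 from path(h,h), red(h,a)
round 2: derive path(j,c) via R1 from path(j,b), red(b,c)
round 2: derive conn(a) via R2 from path(a,c), path(c,a)
round 2: derive conn(c) via R2 from path(c,a), path(a,c)
round 2: derive conn(d) via R2 from path(d,a), path(a,c)
round 2: derive conn(h) via R2 from path(h,d), path(d,a)
round 3: derive path(j,a) via R1 from path(j,c), red(c,a)
round 3: derive conn(j) via R2 from path(j,c), path(c,a)

yes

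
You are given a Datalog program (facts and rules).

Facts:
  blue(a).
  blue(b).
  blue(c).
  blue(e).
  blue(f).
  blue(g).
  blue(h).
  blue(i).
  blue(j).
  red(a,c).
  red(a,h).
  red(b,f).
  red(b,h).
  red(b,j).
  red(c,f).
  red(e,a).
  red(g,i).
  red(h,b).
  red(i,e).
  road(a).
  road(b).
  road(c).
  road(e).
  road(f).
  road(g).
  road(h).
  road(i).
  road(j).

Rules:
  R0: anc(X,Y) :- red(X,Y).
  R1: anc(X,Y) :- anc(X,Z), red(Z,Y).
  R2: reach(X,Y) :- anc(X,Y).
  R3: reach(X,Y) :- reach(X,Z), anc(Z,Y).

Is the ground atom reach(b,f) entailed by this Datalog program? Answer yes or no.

round 1: derive anc(a,c) via R0 from red(a,c)
round 1: derive anc(a,h) via R0 from red(a,h)
round 1: derive anc(b,f) via R0 from red(b,f)
round 1: derive anc(b,h) via R0 from red(b,h)
round 1: derive anc(b,j) via R0 from red(b,j)
round 1: derive anc(c,f) via R0 from red(c,f)
round 1: derive anc(e,a) via R0 from red(e,a)
round 1: derive anc(g,i) via R0 from red(g,i)
round 1: derive anc(h,b) via R0 from red(h,b)
round 1: derive anc(i,e) via R0 from red(i,e)
round 2: derive anc(a,b) via R1 from anc(a,h), red(h,b)
round 2: derive anc(a,f) via R1 from anc(a,c), red(c,f)
round 2: derive anc(b,b) via R1 from anc(b,h), red(h,b)
round 2: derive anc(e,c) via R1 from anc(e,a), red(a,c)
round 2: derive anc(e,h) via R1 from anc(e,a), red(a,h)
round 2: derive anc(g,e) via R1 from anc(g,i), red(i,e)
round 2: derive anc(h,f) via R1 from anc(h,b), red(b,f)
round 2: derive anc(h,h) via R1 from anc(h,b), red(b,h)
round 2: derive anc(h,j) via R1 from anc(h,b), red(b,j)
round 2: derive anc(i,a) via R1 from anc(i,e), red(e,a)
round 2: derive reach(a,c) via R2 from anc(a,c)
round 2: derive reach(a,h) via R2 from anc(a,h)
round 2: derive reach(b,f) via R2 from anc(b,f)
round 2: derive reach(b,h) via R2 from anc(b,h)
round 2: derive reach(b,j) via R2 from anc(b,j)
round 2: derive reach(c,f) via R2 from anc(c,f)
round 2: derive reach(e,a) via R2 from anc(e,a)
round 2: derive reach(g,i) via R2 from anc(g,i)
round 2: derive reach(h,b) via R2 from anc(h,b)
round 2: derive reach(i,e) via R2 from anc(i,e)
round 3: derive anc(a,j) via R1 from anc(a,b), red(b,j)
round 3: derive anc(e,b) via R1 from anc(e,h), red(h,b)
round 3: derive anc(e,f) via R1 from anc(e,c), red(c,f)
round 3: derive anc(g,a) via R1 from anc(g,e), red(e,a)
round 3: derive anc(i,c) via R1 from anc(i,a), red(a,c)
round 3: derive anc(i,h) via R1 from anc(i,a), red(a,h)
round 3: derive reach(a,b) via R2 from anc(a,b)
round 3: derive reach(a,f) via R2 from anc(a,f)
round 3: derive reach(b,b) via R2 from anc(b,b)
round 3: derive reach(e,c) via R2 from anc(e,c)
round 3: derive reach(e,h) via R2 from anc(e,h)
round 3: derive reach(g,e) via R2 from anc(g,e)
round 3: derive reach(h,f) via R2 from anc(h,f)
round 3: derive reach(h,h) via R2 from anc(h,h)
round 3: derive reach(h,j) via R2 from anc(h,j)
round 3: derive reach(i,a) via R2 from anc(i,a)
round 3: derive reach(a,j) via R3 from reach(a,h), anc(h,j)
round 3: derive reach(e,b) via R3 from reach(e,a), anc(a,b)
round 3: derive reach(e,f) via R3 from reach(e,a), anc(a,f)
round 3: derive reach(g,a) via R3 from reach(g,i), anc(i,a)
round 3: derive reach(i,c) via R3 from reach(i,e), anc(e,c)
round 3: derive reach(i,h) via R3 from reach(i,e), anc(e,h)
round 4: derive anc(e,j) via R1 from anc(e,b), red(b,j)
round 4: derive anc(g,c) via R1 from anc(g,a), red(a,c)
round 4: derive anc(g,h) via R1 from anc(g,a), red(a,h)
round 4: derive anc(i,b) via R1 from anc(i,h), red(h,b)
round 4: derive anc(i,f) via R1 from anc(i,c), red(c,f)
round 4: derive reach(e,j) via R3 from reach(e,a), anc(a,j)
round 4: derive reach(g,b) via R3 from reach(g,a), anc(a,b)
round 4: derive reach(g,c) via R3 from reach(g,a), anc(a,c)
round 4: derive reach(g,f) via R3 from reach(g,a), anc(a,f)
round 4: derive reach(g,h) via R3 from reach(g,a), anc(a,h)
round 4: derive reach(g,j) via R3 from reach(g,a), anc(a,j)
round 4: derive reach(i,b) via R3 from reach(i,a), anc(a,b)
round 4: derive reach(i,f) via R3 from reach(i,a), anc(a,f)
round 4: derive reach(i,j) via R3 from reach(i,a), anc(a,j)
round 5: derive anc(g,b) via R1 from anc(g,h), red(h,b)
round 5: derive anc(g,f) via R1 from anc(g,c), red(c,f)
round 5: derive anc(i,j) via R1 from anc(i,b), red(b,j)
round 6: derive anc(g,j) via R1 from anc(g,b), red(b,j)

yes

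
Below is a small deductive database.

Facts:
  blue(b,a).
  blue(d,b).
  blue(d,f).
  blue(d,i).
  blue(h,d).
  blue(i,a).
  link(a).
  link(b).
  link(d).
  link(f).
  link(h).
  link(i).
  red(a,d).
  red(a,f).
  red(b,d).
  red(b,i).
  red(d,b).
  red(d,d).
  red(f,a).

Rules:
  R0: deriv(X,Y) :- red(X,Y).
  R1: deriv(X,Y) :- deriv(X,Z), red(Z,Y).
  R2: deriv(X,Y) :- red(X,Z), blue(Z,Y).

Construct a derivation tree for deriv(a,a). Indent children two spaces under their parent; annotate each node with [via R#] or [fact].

round 1: derive deriv(a,d) via R0 from red(a,d)
round 1: derive deriv(a,f) via R0 from red(a,f)
round 1: derive deriv(b,d) via R0 from red(b,d)
round 1: derive deriv(b,i) via R0 from red(b,i)
round 1: derive deriv(d,b) via R0 from red(d,b)
round 1: derive deriv(d,d) via R0 from red(d,d)
round 1: derive deriv(f,a) via R0 from red(f,a)
round 1: derive deriv(a,b) via R2 from red(a,d), blue(d,b)
round 1: derive deriv(a,i) via R2 from red(a,d), blue(d,i)
round 1: derive deriv(b,a) via R2 from red(b,i), blue(i,a)
round 1: derive deriv(b,b) via R2 from red(b,d), blue(d,b)
round 1: derive deriv(b,f) via R2 from red(b,d), blue(d,f)
round 1: derive deriv(d,a) via R2 from red(d,b), blue(b,a)
round 1: derive deriv(d,f) via R2 from red(d,d), blue(d,f)
round 1: derive deriv(d,i) via R2 from red(d,d), blue(d,i)
round 2: derive deriv(a,a) via R1 from deriv(a,f), red(f,a)
round 2: derive deriv(f,d) via R1 from deriv(f,a), red(a,d)
round 2: derive deriv(f,f) via R1 from deriv(f,a), red(a,f)
round 3: derive deriv(f,b) via R1 from deriv(f,d), red(d,b)
round 4: derive deriv(f,i) via R1 from deriv(f,b), red(b,i)

deriv(a,a)  [via R1]
  deriv(a,f)  [via R0]
    red(a,f)  [fact]
  red(f,a)  [fact]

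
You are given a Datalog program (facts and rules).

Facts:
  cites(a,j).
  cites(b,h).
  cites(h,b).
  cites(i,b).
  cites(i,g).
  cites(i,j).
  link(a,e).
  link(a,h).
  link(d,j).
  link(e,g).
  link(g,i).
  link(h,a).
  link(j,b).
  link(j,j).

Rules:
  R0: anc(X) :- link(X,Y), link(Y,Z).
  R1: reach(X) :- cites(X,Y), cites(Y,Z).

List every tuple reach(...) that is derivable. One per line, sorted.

round 1: derive reach(b) via R1 from cites(b,h), cites(h,b)
round 1: derive reach(h) via R1 from cites(h,b), cites(b,h)
round 1: derive reach(i) via R1 from cites(i,b), cites(b,h)

reach(b)
reach(h)
reach(i)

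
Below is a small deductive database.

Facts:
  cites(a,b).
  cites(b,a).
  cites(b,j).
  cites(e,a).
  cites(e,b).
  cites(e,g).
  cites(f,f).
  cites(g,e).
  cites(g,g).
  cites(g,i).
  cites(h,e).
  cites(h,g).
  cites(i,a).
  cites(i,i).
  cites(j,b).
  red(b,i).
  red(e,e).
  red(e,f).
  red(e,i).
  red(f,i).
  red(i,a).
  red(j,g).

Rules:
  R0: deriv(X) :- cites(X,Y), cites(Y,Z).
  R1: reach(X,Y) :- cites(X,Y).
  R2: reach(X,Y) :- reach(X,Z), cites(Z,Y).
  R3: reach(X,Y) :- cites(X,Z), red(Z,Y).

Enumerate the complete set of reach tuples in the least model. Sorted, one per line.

round 1: derive reach(a,b) via R1 from cites(a,b)
round 1: derive reach(b,a) via R1 from cites(b,a)
round 1: derive reach(b,j) via R1 from cites(b,j)
round 1: derive reach(e,a) via R1 from cites(e,a)
round 1: derive reach(e,b) via R1 from cites(e,b)
round 1: derive reach(e,g) via R1 from cites(e,g)
round 1: derive reach(f,f) via R1 from cites(f,f)
round 1: derive reach(g,e) via R1 from cites(g,e)
round 1: derive reach(g,g) via R1 from cites(g,g)
round 1: derive reach(g,i) via R1 from cites(g,i)
round 1: derive reach(h,e) via R1 from cites(h,e)
round 1: derive reach(h,g) via R1 from cites(h,g)
round 1: derive reach(i,a) via R1 from cites(i,a)
round 1: derive reach(i,i) via R1 from cites(i,i)
round 1: derive reach(j,b) via R1 from cites(j,b)
round 1: derive reach(a,i) via R3 from cites(a,b), red(b,i)
round 1: derive reach(b,g) via R3 from cites(b,j), red(j,g)
round 1: derive reach(e,i) via R3 from cites(e,b), red(b,i)
round 1: derive reach(f,i) via R3 from cites(f,f), red(f,i)
round 1: derive reach(g,a) via R3 from cites(g,i), red(i,a)
round 1: derive reach(g,f) via R3 from cites(g,e), red(e,f)
round 1: derive reach(h,f) via R3 from cites(h,e), red(e,f)
round 1: derive reach(h,i) via R3 from cites(h,e), red(e,i)
round 1: derive reach(j,i) via R3 from cites(j,b), red(b,i)
round 2: derive reach(a,a) via R2 from reach(a,b), cites(b,a)
round 2: derive reach(a,j) via R2 from reach(a,b), cites(b,j)
round 2: derive reach(b,b) via R2 from reach(b,a), cites(a,b)
round 2: derive reach(b,e) via R2 from reach(b,g), cites(g,e)
round 2: derive reach(b,i) via R2 from reach(b,g), cites(g,i)
round 2: derive reach(e,e) via R2 from reach(e,g), cites(g,e)
round 2: derive reach(e,j) via R2 from reach(e,b), cites(b,j)
round 2: derive reach(f,a) via R2 from reach(f,i), cites(i,a)
round 2: derive reach(g,b) via R2 from reach(g,a), cites(a,b)
round 2: derive reach(h,a) via R2 from reach(h,e), cites(e,a)
round 2: derive reach(h,b) via R2 from reach(h,e), cites(e,b)
round 2: derive reach(i,b) via R2 from reach(i,a), cites(a,b)
round 2: derive reach(j,a) via R2 from reach(j,b), cites(b,a)
round 2: derive reach(j,j) via R2 from reach(j,b), cites(b,j)
round 3: derive reach(f,b) via R2 from reach(f,a), cites(a,b)
round 3: derive reach(g,j) via R2 from reach(g,b), cites(b,j)
round 3: derive reach(h,j) via R2 from reach(h,b), cites(b,j)
round 3: derive reach(i,j) via R2 from reach(i,b), cites(b,j)
round 4: derive reach(f,j) via R2 from reach(f,b), cites(b,j)

reach(a,a)
reach(a,b)
reach(a,i)
reach(a,j)
reach(b,a)
reach(b,b)
reach(b,e)
reach(b,g)
reach(b,i)
reach(b,j)
reach(e,a)
reach(e,b)
reach(e,e)
reach(e,g)
reach(e,i)
reach(e,j)
reach(f,a)
reach(f,b)
reach(f,f)
reach(f,i)
reach(f,j)
reach(g,a)
reach(g,b)
reach(g,e)
reach(g,f)
reach(g,g)
reach(g,i)
reach(g,j)
reach(h,a)
reach(h,b)
reach(h,e)
reach(h,f)
reach(h,g)
reach(h,i)
reach(h,j)
reach(i,a)
reach(i,b)
reach(i,i)
reach(i,j)
reach(j,a)
reach(j,b)
reach(j,i)
reach(j,j)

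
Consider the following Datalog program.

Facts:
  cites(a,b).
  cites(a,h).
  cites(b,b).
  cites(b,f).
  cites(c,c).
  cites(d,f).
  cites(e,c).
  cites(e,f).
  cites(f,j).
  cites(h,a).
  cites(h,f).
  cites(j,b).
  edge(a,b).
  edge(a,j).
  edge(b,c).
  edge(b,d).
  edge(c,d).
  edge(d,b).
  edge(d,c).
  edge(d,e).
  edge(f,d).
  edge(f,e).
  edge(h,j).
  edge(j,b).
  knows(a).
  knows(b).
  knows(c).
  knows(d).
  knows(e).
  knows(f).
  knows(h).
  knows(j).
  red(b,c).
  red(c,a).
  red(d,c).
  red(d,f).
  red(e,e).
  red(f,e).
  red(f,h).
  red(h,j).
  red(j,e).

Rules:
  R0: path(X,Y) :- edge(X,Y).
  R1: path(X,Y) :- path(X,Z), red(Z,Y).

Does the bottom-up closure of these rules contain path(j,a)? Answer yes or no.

yes

round 1: derive path(a,b) via R0 from edge(a,b)
round 1: derive path(a,j) via R0 from edge(a,j)
round 1: derive path(b,c) via R0 from edge(b,c)
round 1: derive path(b,d) via R0 from edge(b,d)
round 1: derive path(c,d) via R0 from edge(c,d)
round 1: derive path(d,b) via R0 from edge(d,b)
round 1: derive path(d,c) via R0 from edge(d,c)
round 1: derive path(d,e) via R0 from edge(d,e)
round 1: derive path(f,d) via R0 from edge(f,d)
round 1: derive path(f,e) via R0 from edge(f,e)
round 1: derive path(h,j) via R0 from edge(h,j)
round 1: derive path(j,b) via R0 from edge(j,b)
round 2: derive path(a,c) via R1 from path(a,b), red(b,c)
round 2: derive path(a,e) via R1 from path(a,j), red(j,e)
round 2: derive path(b,a) via R1 from path(b,c), red(c,a)
round 2: derive path(b,f) via R1 from path(b,d), red(d,f)
round 2: derive path(c,c) via R1 from path(c,d), red(d,c)
round 2: derive path(c,f) via R1 from path(c,d), red(d,f)
round 2: derive path(d,a) via R1 from path(d,c), red(c,a)
round 2: derive path(f,c) via R1 from path(f,d), red(d,c)
round 2: derive path(f,f) via R1 from path(f,d), red(d,f)
round 2: derive path(h,e) via R1 from path(h,j), red(j,e)
round 2: derive path(j,c) via R1 from path(j,b), red(b,c)
round 3: derive path(a,a) via R1 from path(a,c), red(c,a)
round 3: derive path(b,e) via R1 from path(b,f), red(f,e)
round 3: derive path(b,h) via R1 from path(b,f), red(f,h)
round 3: derive path(c,a) via R1 from path(c,c), red(c,a)
round 3: derive path(c,e) via R1 from path(c,f), red(f,e)
round 3: derive path(c,h) via R1 from path(c,f), red(f,h)
round 3: derive path(f,a) via R1 from path(f,c), red(c,a)
round 3: derive path(f,h) via R1 from path(f,f), red(f,h)
round 3: derive path(j,a) via R1 from path(j,c), red(c,a)
round 4: derive path(b,j) via R1 from path(b,h), red(h,j)
round 4: derive path(c,j) via R1 from path(c,h), red(h,j)
round 4: derive path(f,j) via R1 from path(f,h), red(h,j)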